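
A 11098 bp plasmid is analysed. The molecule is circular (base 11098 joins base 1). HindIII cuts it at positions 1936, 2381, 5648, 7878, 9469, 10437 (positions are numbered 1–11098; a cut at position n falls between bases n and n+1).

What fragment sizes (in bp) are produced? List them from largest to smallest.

3267, 2597, 2230, 1591, 968, 445 bp

Circular molecule, 6 cuts → 6 fragments:
  2381 − 1936 = 445 bp
  5648 − 2381 = 3267 bp
  7878 − 5648 = 2230 bp
  9469 − 7878 = 1591 bp
  10437 − 9469 = 968 bp
  wrap: 11098 − 10437 + 1936 = 2597 bp
Sorted largest to smallest: 3267, 2597, 2230, 1591, 968, 445 bp.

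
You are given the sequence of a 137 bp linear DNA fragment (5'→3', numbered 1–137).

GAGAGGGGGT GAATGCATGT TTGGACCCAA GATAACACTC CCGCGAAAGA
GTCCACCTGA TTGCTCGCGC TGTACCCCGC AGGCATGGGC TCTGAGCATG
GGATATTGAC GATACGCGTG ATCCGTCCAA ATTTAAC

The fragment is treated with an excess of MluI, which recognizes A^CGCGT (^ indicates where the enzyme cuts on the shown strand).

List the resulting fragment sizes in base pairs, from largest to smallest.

The MluI site (ACGCGT) starts at position 114.
MluI cuts after the first base of each site, so after position 114.
Linear molecule, 1 cut → 2 fragments:
  1–114 → 114 bp
  115–137 → 23 bp
Sorted largest to smallest: 114, 23 bp.

114, 23 bp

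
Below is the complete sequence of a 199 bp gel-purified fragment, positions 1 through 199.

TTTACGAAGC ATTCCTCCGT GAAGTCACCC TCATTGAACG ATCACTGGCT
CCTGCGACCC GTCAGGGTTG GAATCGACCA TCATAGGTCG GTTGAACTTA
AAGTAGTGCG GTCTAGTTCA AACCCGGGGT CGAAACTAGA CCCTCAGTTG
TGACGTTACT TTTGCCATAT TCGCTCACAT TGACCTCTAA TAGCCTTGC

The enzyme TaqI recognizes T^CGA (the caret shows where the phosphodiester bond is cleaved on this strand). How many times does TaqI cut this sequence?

TCGA occurs starting at positions 74, 130.
TaqI cuts at 2 sites.

2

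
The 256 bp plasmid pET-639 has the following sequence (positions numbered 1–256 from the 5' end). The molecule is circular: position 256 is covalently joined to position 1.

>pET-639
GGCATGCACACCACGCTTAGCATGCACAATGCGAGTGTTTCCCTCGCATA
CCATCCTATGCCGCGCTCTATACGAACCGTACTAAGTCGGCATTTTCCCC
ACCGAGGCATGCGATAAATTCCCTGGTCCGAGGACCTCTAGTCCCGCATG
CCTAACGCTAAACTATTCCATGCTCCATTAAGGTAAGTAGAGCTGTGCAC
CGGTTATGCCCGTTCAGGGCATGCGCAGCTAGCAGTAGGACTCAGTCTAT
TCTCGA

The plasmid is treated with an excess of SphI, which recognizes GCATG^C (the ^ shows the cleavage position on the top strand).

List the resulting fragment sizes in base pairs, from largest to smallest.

SphI sites (GCATGC) start at positions 2, 20, 107, 146, 219.
SphI cuts after base 5 of each site (before the last base), so after positions 6, 24, 111, 150, 223.
Circular molecule, 5 cuts → 5 fragments:
  7–24 → 18 bp
  25–111 → 87 bp
  112–150 → 39 bp
  151–223 → 73 bp
  224–256 then 1–6 → 33 + 6 = 39 bp
Sorted largest to smallest: 87, 73, 39, 39, 18 bp.

87, 73, 39, 39, 18 bp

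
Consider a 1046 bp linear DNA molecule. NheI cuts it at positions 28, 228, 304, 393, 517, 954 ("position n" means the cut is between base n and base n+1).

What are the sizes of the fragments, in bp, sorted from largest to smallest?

437, 200, 124, 92, 89, 76, 28 bp

Linear molecule, 6 cuts → 7 fragments:
  28 − 0 = 28 bp
  228 − 28 = 200 bp
  304 − 228 = 76 bp
  393 − 304 = 89 bp
  517 − 393 = 124 bp
  954 − 517 = 437 bp
  1046 − 954 = 92 bp
Sorted largest to smallest: 437, 200, 124, 92, 89, 76, 28 bp.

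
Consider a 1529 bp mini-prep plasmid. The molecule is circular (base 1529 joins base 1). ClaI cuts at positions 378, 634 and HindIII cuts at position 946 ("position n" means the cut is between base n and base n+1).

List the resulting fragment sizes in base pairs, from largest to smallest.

Combined cut positions (sorted): 378, 634, 946.
Circular molecule, 3 cuts → 3 fragments:
  634 − 378 = 256 bp
  946 − 634 = 312 bp
  wrap: 1529 − 946 + 378 = 961 bp
Sorted largest to smallest: 961, 312, 256 bp.

961, 312, 256 bp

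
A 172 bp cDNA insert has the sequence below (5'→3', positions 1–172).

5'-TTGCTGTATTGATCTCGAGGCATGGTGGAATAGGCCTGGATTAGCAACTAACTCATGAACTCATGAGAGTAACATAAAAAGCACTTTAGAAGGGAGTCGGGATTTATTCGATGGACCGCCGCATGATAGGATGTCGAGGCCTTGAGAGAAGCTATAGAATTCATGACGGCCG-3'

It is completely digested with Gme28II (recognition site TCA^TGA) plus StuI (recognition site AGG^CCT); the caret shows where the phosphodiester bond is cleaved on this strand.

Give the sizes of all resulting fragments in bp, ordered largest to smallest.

Gme28II sites (TCATGA) start at positions 53, 61, 161.
Gme28II cuts after base 3 of each site, so after positions 55, 63, 163.
StuI sites (AGGCCT) start at positions 32, 137.
StuI cuts after base 3 of each site, so after positions 34, 139.
Combined cut positions: 34, 55, 63, 139, 163.
Linear molecule, 5 cuts → 6 fragments:
  1–34 → 34 bp
  35–55 → 21 bp
  56–63 → 8 bp
  64–139 → 76 bp
  140–163 → 24 bp
  164–172 → 9 bp
Sorted largest to smallest: 76, 34, 24, 21, 9, 8 bp.

76, 34, 24, 21, 9, 8 bp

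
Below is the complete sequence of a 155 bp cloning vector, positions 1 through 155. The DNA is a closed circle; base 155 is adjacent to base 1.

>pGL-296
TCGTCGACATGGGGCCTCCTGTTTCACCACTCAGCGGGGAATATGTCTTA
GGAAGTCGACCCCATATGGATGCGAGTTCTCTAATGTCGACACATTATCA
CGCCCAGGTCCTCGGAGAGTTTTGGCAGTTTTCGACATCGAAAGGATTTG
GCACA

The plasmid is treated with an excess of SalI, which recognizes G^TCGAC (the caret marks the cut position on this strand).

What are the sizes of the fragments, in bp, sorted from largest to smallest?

SalI sites (GTCGAC) start at positions 3, 55, 86.
SalI cuts after the first base of each site, so after positions 3, 55, 86.
Circular molecule, 3 cuts → 3 fragments:
  4–55 → 52 bp
  56–86 → 31 bp
  87–155 then 1–3 → 69 + 3 = 72 bp
Sorted largest to smallest: 72, 52, 31 bp.

72, 52, 31 bp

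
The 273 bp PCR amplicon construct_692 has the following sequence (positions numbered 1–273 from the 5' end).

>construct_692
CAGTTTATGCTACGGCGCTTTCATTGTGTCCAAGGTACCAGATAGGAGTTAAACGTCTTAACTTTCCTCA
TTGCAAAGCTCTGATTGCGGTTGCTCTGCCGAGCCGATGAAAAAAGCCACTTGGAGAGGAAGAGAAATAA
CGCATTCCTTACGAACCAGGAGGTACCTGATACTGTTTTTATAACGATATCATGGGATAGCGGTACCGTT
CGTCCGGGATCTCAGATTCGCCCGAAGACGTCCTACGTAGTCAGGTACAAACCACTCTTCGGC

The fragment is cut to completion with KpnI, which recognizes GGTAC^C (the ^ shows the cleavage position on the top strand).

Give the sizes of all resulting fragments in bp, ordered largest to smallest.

KpnI sites (GGTACC) start at positions 34, 162, 202.
KpnI cuts after base 5 of each site (before the last base), so after positions 38, 166, 206.
Linear molecule, 3 cuts → 4 fragments:
  1–38 → 38 bp
  39–166 → 128 bp
  167–206 → 40 bp
  207–273 → 67 bp
Sorted largest to smallest: 128, 67, 40, 38 bp.

128, 67, 40, 38 bp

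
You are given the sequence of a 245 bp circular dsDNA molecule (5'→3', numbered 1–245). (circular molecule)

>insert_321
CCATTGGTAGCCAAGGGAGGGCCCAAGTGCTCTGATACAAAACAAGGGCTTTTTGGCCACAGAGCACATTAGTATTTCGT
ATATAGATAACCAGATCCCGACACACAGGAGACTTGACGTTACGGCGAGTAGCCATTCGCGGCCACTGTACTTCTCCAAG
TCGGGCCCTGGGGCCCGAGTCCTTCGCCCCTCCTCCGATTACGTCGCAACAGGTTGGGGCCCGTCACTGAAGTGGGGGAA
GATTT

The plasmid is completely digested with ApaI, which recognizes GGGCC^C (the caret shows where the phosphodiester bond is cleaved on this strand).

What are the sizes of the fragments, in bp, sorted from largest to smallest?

ApaI sites (GGGCCC) start at positions 19, 163, 171, 217.
ApaI cuts after base 5 of each site (before the last base), so after positions 23, 167, 175, 221.
Circular molecule, 4 cuts → 4 fragments:
  24–167 → 144 bp
  168–175 → 8 bp
  176–221 → 46 bp
  222–245 then 1–23 → 24 + 23 = 47 bp
Sorted largest to smallest: 144, 47, 46, 8 bp.

144, 47, 46, 8 bp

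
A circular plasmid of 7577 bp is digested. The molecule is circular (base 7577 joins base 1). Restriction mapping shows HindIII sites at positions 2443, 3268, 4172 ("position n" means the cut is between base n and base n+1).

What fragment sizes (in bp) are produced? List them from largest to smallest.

Circular molecule, 3 cuts → 3 fragments:
  3268 − 2443 = 825 bp
  4172 − 3268 = 904 bp
  wrap: 7577 − 4172 + 2443 = 5848 bp
Sorted largest to smallest: 5848, 904, 825 bp.

5848, 904, 825 bp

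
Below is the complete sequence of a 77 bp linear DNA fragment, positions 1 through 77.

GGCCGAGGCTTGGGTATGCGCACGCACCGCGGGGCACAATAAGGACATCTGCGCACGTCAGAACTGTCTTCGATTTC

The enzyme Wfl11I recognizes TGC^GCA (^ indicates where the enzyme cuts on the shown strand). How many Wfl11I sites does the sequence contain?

TGCGCA occurs starting at positions 17, 50.
Wfl11I cuts at 2 sites.

2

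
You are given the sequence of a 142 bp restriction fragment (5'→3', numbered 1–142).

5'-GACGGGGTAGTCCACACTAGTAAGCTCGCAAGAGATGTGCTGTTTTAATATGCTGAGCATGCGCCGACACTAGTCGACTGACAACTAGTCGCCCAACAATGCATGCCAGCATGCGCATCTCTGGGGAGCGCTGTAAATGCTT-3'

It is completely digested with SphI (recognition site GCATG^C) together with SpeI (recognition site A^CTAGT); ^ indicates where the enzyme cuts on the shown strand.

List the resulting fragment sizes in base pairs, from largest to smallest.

SphI sites (GCATGC) start at positions 57, 101, 109.
SphI cuts after base 5 of each site (before the last base), so after positions 61, 105, 113.
SpeI sites (ACTAGT) start at positions 16, 69, 84.
SpeI cuts after the first base of each site, so after positions 16, 69, 84.
Combined cut positions: 16, 61, 69, 84, 105, 113.
Linear molecule, 6 cuts → 7 fragments:
  1–16 → 16 bp
  17–61 → 45 bp
  62–69 → 8 bp
  70–84 → 15 bp
  85–105 → 21 bp
  106–113 → 8 bp
  114–142 → 29 bp
Sorted largest to smallest: 45, 29, 21, 16, 15, 8, 8 bp.

45, 29, 21, 16, 15, 8, 8 bp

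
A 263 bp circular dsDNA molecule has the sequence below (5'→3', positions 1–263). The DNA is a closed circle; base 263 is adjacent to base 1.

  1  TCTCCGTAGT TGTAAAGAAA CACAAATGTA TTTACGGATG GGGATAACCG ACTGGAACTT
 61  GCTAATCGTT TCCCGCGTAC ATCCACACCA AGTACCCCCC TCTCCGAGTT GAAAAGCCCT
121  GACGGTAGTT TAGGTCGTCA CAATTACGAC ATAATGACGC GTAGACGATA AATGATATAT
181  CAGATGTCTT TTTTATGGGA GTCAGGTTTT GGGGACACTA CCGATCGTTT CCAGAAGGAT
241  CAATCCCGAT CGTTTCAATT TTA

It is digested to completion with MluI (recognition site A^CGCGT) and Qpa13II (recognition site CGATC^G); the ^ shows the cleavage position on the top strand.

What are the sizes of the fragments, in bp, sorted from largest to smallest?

The MluI site (ACGCGT) starts at position 157.
MluI cuts after the first base of each site, so after position 157.
Qpa13II sites (CGATCG) start at positions 222, 247.
Qpa13II cuts after base 5 of each site (before the last base), so after positions 226, 251.
Combined cut positions: 157, 226, 251.
Circular molecule, 3 cuts → 3 fragments:
  158–226 → 69 bp
  227–251 → 25 bp
  252–263 then 1–157 → 12 + 157 = 169 bp
Sorted largest to smallest: 169, 69, 25 bp.

169, 69, 25 bp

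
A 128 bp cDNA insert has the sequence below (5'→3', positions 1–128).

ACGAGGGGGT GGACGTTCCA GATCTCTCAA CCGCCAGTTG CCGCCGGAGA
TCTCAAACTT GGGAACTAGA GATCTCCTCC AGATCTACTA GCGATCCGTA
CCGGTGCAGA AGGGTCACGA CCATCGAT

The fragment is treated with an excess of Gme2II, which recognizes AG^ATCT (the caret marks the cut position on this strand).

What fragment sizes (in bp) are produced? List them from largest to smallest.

Gme2II sites (AGATCT) start at positions 20, 48, 70, 81.
Gme2II cuts after base 2 of each site, so after positions 21, 49, 71, 82.
Linear molecule, 4 cuts → 5 fragments:
  1–21 → 21 bp
  22–49 → 28 bp
  50–71 → 22 bp
  72–82 → 11 bp
  83–128 → 46 bp
Sorted largest to smallest: 46, 28, 22, 21, 11 bp.

46, 28, 22, 21, 11 bp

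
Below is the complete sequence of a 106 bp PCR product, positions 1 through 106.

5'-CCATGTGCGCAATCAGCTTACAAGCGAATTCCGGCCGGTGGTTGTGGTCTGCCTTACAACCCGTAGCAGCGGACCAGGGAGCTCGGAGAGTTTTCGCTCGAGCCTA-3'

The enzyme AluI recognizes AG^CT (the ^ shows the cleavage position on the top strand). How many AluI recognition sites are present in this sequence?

AGCT occurs starting at positions 15, 80.
AluI cuts at 2 sites.

2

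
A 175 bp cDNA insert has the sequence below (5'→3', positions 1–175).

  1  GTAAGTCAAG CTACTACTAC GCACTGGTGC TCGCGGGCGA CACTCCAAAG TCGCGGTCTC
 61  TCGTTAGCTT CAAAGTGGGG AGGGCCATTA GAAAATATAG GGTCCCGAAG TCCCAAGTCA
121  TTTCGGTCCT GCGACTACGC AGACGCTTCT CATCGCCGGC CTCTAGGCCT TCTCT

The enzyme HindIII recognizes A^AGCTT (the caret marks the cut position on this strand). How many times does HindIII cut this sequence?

No occurrence of AAGCTT is present in the sequence.
HindIII does not cut: 0 sites.

0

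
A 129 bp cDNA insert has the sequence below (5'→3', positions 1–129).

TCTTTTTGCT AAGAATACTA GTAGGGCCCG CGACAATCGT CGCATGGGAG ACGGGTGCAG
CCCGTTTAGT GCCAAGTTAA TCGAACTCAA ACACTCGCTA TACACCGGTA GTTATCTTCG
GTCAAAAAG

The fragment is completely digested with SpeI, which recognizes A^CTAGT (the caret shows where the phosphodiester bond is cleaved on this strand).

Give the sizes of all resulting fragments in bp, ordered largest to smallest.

The SpeI site (ACTAGT) starts at position 17.
SpeI cuts after the first base of each site, so after position 17.
Linear molecule, 1 cut → 2 fragments:
  1–17 → 17 bp
  18–129 → 112 bp
Sorted largest to smallest: 112, 17 bp.

112, 17 bp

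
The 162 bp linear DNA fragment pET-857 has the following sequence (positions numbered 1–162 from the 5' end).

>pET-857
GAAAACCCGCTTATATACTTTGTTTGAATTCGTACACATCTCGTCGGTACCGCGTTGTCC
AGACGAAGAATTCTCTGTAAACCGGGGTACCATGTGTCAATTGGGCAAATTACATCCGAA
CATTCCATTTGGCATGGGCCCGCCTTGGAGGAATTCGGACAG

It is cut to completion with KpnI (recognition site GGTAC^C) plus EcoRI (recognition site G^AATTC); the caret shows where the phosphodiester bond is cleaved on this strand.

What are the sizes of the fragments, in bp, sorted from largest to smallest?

KpnI sites (GGTACC) start at positions 46, 86.
KpnI cuts after base 5 of each site (before the last base), so after positions 50, 90.
EcoRI sites (GAATTC) start at positions 26, 68, 151.
EcoRI cuts after the first base of each site, so after positions 26, 68, 151.
Combined cut positions: 26, 50, 68, 90, 151.
Linear molecule, 5 cuts → 6 fragments:
  1–26 → 26 bp
  27–50 → 24 bp
  51–68 → 18 bp
  69–90 → 22 bp
  91–151 → 61 bp
  152–162 → 11 bp
Sorted largest to smallest: 61, 26, 24, 22, 18, 11 bp.

61, 26, 24, 22, 18, 11 bp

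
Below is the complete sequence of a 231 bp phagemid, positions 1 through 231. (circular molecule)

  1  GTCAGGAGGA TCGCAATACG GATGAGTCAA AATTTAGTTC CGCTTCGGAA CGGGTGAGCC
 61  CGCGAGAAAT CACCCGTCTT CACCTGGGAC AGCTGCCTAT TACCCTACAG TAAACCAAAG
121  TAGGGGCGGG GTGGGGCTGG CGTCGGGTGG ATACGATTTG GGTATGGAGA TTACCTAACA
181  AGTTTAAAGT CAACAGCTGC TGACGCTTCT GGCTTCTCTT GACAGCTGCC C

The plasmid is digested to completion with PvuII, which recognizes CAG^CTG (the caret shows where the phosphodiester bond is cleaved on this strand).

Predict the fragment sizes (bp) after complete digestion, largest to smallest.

PvuII sites (CAGCTG) start at positions 90, 194, 223.
PvuII cuts after base 3 of each site, so after positions 92, 196, 225.
Circular molecule, 3 cuts → 3 fragments:
  93–196 → 104 bp
  197–225 → 29 bp
  226–231 then 1–92 → 6 + 92 = 98 bp
Sorted largest to smallest: 104, 98, 29 bp.

104, 98, 29 bp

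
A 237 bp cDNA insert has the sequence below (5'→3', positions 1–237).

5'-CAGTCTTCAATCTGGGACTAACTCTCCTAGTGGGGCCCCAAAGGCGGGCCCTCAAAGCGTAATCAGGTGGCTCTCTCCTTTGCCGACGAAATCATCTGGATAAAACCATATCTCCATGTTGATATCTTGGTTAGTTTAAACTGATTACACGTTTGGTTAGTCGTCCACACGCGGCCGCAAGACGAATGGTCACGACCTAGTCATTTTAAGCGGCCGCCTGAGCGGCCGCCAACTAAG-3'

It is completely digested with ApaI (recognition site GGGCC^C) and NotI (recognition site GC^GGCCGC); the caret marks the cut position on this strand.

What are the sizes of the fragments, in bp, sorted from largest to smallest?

122, 39, 37, 14, 13, 12 bp

ApaI sites (GGGCCC) start at positions 33, 46.
ApaI cuts after base 5 of each site (before the last base), so after positions 37, 50.
NotI sites (GCGGCCGC) start at positions 171, 210, 222.
NotI cuts after base 2 of each site, so after positions 172, 211, 223.
Combined cut positions: 37, 50, 172, 211, 223.
Linear molecule, 5 cuts → 6 fragments:
  1–37 → 37 bp
  38–50 → 13 bp
  51–172 → 122 bp
  173–211 → 39 bp
  212–223 → 12 bp
  224–237 → 14 bp
Sorted largest to smallest: 122, 39, 37, 14, 13, 12 bp.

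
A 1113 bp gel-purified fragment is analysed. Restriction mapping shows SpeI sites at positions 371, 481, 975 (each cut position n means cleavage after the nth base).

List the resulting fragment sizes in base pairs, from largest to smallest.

Linear molecule, 3 cuts → 4 fragments:
  371 − 0 = 371 bp
  481 − 371 = 110 bp
  975 − 481 = 494 bp
  1113 − 975 = 138 bp
Sorted largest to smallest: 494, 371, 138, 110 bp.

494, 371, 138, 110 bp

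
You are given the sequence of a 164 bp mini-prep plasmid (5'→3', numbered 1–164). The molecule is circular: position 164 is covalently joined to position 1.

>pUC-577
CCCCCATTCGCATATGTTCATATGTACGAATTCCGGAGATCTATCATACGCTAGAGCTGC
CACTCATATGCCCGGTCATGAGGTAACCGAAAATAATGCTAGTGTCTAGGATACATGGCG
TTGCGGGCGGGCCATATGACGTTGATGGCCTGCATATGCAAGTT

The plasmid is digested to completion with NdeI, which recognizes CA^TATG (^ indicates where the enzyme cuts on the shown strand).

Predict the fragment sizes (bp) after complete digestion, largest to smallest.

68, 46, 22, 20, 8 bp

NdeI sites (CATATG) start at positions 11, 19, 65, 133, 153.
NdeI cuts after base 2 of each site, so after positions 12, 20, 66, 134, 154.
Circular molecule, 5 cuts → 5 fragments:
  13–20 → 8 bp
  21–66 → 46 bp
  67–134 → 68 bp
  135–154 → 20 bp
  155–164 then 1–12 → 10 + 12 = 22 bp
Sorted largest to smallest: 68, 46, 22, 20, 8 bp.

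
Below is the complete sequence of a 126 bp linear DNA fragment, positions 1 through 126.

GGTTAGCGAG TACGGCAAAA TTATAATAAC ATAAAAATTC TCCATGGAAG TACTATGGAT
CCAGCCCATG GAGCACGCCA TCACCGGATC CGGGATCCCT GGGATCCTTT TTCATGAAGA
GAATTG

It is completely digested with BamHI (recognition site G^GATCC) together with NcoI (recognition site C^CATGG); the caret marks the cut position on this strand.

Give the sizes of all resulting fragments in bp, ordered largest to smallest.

BamHI sites (GGATCC) start at positions 57, 86, 93, 102.
BamHI cuts after the first base of each site, so after positions 57, 86, 93, 102.
NcoI sites (CCATGG) start at positions 42, 66.
NcoI cuts after the first base of each site, so after positions 42, 66.
Combined cut positions: 42, 57, 66, 86, 93, 102.
Linear molecule, 6 cuts → 7 fragments:
  1–42 → 42 bp
  43–57 → 15 bp
  58–66 → 9 bp
  67–86 → 20 bp
  87–93 → 7 bp
  94–102 → 9 bp
  103–126 → 24 bp
Sorted largest to smallest: 42, 24, 20, 15, 9, 9, 7 bp.

42, 24, 20, 15, 9, 9, 7 bp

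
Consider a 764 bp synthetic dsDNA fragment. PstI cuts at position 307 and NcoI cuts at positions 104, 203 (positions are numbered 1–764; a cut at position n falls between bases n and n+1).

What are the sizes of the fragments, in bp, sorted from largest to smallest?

457, 104, 104, 99 bp

Combined cut positions (sorted): 104, 203, 307.
Linear molecule, 3 cuts → 4 fragments:
  104 − 0 = 104 bp
  203 − 104 = 99 bp
  307 − 203 = 104 bp
  764 − 307 = 457 bp
Sorted largest to smallest: 457, 104, 104, 99 bp.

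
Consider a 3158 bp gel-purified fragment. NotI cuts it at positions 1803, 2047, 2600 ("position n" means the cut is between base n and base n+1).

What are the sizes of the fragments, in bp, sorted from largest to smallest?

Linear molecule, 3 cuts → 4 fragments:
  1803 − 0 = 1803 bp
  2047 − 1803 = 244 bp
  2600 − 2047 = 553 bp
  3158 − 2600 = 558 bp
Sorted largest to smallest: 1803, 558, 553, 244 bp.

1803, 558, 553, 244 bp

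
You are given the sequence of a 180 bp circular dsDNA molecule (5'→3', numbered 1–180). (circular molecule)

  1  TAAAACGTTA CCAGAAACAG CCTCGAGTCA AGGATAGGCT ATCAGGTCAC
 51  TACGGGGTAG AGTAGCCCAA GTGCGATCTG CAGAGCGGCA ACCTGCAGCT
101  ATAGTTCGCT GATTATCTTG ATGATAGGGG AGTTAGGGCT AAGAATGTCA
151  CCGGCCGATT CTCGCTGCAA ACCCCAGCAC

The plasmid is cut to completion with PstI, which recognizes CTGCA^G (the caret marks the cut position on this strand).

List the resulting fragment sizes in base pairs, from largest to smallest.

PstI sites (CTGCAG) start at positions 78, 93.
PstI cuts after base 5 of each site (before the last base), so after positions 82, 97.
Circular molecule, 2 cuts → 2 fragments:
  83–97 → 15 bp
  98–180 then 1–82 → 83 + 82 = 165 bp
Sorted largest to smallest: 165, 15 bp.

165, 15 bp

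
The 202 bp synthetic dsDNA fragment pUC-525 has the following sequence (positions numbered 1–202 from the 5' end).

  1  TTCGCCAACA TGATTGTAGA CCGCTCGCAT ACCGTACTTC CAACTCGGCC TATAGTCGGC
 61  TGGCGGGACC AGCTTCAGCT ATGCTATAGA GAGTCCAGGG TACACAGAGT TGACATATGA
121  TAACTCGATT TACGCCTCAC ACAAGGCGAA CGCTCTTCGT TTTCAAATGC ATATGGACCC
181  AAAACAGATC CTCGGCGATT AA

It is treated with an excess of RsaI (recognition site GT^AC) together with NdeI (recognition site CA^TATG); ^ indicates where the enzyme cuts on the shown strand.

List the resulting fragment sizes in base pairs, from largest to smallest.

66, 56, 35, 31, 14 bp

RsaI sites (GTAC) start at positions 34, 100.
RsaI cuts after base 2 of each site, so after positions 35, 101.
NdeI sites (CATATG) start at positions 114, 170.
NdeI cuts after base 2 of each site, so after positions 115, 171.
Combined cut positions: 35, 101, 115, 171.
Linear molecule, 4 cuts → 5 fragments:
  1–35 → 35 bp
  36–101 → 66 bp
  102–115 → 14 bp
  116–171 → 56 bp
  172–202 → 31 bp
Sorted largest to smallest: 66, 56, 35, 31, 14 bp.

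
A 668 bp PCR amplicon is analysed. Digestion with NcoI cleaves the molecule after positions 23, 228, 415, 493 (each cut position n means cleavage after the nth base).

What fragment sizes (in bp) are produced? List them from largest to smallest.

Linear molecule, 4 cuts → 5 fragments:
  23 − 0 = 23 bp
  228 − 23 = 205 bp
  415 − 228 = 187 bp
  493 − 415 = 78 bp
  668 − 493 = 175 bp
Sorted largest to smallest: 205, 187, 175, 78, 23 bp.

205, 187, 175, 78, 23 bp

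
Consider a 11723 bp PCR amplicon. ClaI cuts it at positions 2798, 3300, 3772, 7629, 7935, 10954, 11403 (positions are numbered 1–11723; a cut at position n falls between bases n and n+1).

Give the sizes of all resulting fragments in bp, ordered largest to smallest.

Linear molecule, 7 cuts → 8 fragments:
  2798 − 0 = 2798 bp
  3300 − 2798 = 502 bp
  3772 − 3300 = 472 bp
  7629 − 3772 = 3857 bp
  7935 − 7629 = 306 bp
  10954 − 7935 = 3019 bp
  11403 − 10954 = 449 bp
  11723 − 11403 = 320 bp
Sorted largest to smallest: 3857, 3019, 2798, 502, 472, 449, 320, 306 bp.

3857, 3019, 2798, 502, 472, 449, 320, 306 bp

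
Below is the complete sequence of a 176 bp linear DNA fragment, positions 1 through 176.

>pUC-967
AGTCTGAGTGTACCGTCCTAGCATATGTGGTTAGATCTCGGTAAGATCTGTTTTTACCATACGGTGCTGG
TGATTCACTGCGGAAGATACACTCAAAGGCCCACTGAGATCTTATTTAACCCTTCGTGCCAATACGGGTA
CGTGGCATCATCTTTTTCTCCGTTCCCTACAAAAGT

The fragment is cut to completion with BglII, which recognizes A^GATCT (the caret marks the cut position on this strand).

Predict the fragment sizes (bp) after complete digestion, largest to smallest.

BglII sites (AGATCT) start at positions 33, 44, 107.
BglII cuts after the first base of each site, so after positions 33, 44, 107.
Linear molecule, 3 cuts → 4 fragments:
  1–33 → 33 bp
  34–44 → 11 bp
  45–107 → 63 bp
  108–176 → 69 bp
Sorted largest to smallest: 69, 63, 33, 11 bp.

69, 63, 33, 11 bp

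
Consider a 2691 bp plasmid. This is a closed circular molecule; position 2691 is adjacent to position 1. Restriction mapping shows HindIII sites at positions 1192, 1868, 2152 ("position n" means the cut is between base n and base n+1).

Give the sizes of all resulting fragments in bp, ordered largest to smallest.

Circular molecule, 3 cuts → 3 fragments:
  1868 − 1192 = 676 bp
  2152 − 1868 = 284 bp
  wrap: 2691 − 2152 + 1192 = 1731 bp
Sorted largest to smallest: 1731, 676, 284 bp.

1731, 676, 284 bp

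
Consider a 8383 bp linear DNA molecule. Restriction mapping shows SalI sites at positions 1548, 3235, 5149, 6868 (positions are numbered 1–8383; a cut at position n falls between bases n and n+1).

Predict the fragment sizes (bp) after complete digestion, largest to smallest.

1914, 1719, 1687, 1548, 1515 bp

Linear molecule, 4 cuts → 5 fragments:
  1548 − 0 = 1548 bp
  3235 − 1548 = 1687 bp
  5149 − 3235 = 1914 bp
  6868 − 5149 = 1719 bp
  8383 − 6868 = 1515 bp
Sorted largest to smallest: 1914, 1719, 1687, 1548, 1515 bp.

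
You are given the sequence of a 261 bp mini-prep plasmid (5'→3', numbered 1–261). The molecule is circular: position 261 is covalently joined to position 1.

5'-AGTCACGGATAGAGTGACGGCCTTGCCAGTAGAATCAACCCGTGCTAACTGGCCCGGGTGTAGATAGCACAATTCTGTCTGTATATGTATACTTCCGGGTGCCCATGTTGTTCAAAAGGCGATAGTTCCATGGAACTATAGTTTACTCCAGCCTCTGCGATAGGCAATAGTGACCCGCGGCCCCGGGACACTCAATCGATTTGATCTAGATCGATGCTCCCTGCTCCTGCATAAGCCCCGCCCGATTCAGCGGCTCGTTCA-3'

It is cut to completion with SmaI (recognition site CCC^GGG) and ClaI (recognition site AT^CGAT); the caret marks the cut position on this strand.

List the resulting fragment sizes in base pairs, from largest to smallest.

129, 105, 15, 12 bp

SmaI sites (CCCGGG) start at positions 53, 182.
SmaI cuts after base 3 of each site, so after positions 55, 184.
ClaI sites (ATCGAT) start at positions 195, 210.
ClaI cuts after base 2 of each site, so after positions 196, 211.
Combined cut positions: 55, 184, 196, 211.
Circular molecule, 4 cuts → 4 fragments:
  56–184 → 129 bp
  185–196 → 12 bp
  197–211 → 15 bp
  212–261 then 1–55 → 50 + 55 = 105 bp
Sorted largest to smallest: 129, 105, 15, 12 bp.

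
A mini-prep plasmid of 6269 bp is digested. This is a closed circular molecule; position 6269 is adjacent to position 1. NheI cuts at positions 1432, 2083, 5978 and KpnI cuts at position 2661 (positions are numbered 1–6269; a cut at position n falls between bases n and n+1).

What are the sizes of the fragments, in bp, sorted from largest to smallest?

3317, 1723, 651, 578 bp

Combined cut positions (sorted): 1432, 2083, 2661, 5978.
Circular molecule, 4 cuts → 4 fragments:
  2083 − 1432 = 651 bp
  2661 − 2083 = 578 bp
  5978 − 2661 = 3317 bp
  wrap: 6269 − 5978 + 1432 = 1723 bp
Sorted largest to smallest: 3317, 1723, 651, 578 bp.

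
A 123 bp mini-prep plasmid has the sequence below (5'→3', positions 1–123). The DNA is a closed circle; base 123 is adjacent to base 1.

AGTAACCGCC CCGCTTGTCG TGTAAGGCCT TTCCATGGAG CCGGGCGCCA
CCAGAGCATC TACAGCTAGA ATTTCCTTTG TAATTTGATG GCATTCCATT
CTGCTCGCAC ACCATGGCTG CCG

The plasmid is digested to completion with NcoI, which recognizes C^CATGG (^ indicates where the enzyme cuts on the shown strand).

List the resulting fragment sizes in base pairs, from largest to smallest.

79, 44 bp

NcoI sites (CCATGG) start at positions 33, 112.
NcoI cuts after the first base of each site, so after positions 33, 112.
Circular molecule, 2 cuts → 2 fragments:
  34–112 → 79 bp
  113–123 then 1–33 → 11 + 33 = 44 bp
Sorted largest to smallest: 79, 44 bp.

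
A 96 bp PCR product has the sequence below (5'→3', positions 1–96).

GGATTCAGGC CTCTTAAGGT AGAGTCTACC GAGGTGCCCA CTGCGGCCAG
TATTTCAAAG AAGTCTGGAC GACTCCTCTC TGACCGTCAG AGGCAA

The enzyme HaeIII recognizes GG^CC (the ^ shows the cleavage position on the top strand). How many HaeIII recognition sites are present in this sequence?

GGCC occurs starting at positions 8, 45.
HaeIII cuts at 2 sites.

2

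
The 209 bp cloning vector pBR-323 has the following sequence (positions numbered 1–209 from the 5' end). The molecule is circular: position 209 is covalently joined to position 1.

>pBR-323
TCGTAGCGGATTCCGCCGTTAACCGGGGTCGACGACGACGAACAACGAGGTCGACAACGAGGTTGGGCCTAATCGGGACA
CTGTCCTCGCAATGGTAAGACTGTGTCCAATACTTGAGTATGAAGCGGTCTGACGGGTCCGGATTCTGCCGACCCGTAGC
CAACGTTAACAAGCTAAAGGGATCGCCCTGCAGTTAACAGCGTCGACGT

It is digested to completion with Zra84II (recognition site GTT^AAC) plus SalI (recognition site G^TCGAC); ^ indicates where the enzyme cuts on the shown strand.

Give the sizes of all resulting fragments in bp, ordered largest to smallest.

117, 28, 27, 22, 8, 7 bp

Zra84II sites (GTTAAC) start at positions 18, 165, 193.
Zra84II cuts after base 3 of each site, so after positions 20, 167, 195.
SalI sites (GTCGAC) start at positions 28, 50, 202.
SalI cuts after the first base of each site, so after positions 28, 50, 202.
Combined cut positions: 20, 28, 50, 167, 195, 202.
Circular molecule, 6 cuts → 6 fragments:
  21–28 → 8 bp
  29–50 → 22 bp
  51–167 → 117 bp
  168–195 → 28 bp
  196–202 → 7 bp
  203–209 then 1–20 → 7 + 20 = 27 bp
Sorted largest to smallest: 117, 28, 27, 22, 8, 7 bp.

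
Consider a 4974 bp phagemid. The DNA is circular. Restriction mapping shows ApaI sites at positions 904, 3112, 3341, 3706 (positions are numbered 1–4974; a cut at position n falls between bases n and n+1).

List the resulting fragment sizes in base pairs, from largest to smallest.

2208, 2172, 365, 229 bp

Circular molecule, 4 cuts → 4 fragments:
  3112 − 904 = 2208 bp
  3341 − 3112 = 229 bp
  3706 − 3341 = 365 bp
  wrap: 4974 − 3706 + 904 = 2172 bp
Sorted largest to smallest: 2208, 2172, 365, 229 bp.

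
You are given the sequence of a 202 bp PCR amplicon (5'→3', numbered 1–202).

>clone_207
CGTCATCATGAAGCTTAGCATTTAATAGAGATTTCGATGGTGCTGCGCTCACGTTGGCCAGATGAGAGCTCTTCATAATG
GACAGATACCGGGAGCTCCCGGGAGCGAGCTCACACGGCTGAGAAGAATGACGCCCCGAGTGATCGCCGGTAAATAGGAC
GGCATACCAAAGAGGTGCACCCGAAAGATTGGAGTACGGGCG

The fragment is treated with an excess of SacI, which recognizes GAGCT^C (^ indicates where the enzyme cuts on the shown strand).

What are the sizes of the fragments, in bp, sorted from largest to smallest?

SacI sites (GAGCTC) start at positions 66, 93, 107.
SacI cuts after base 5 of each site (before the last base), so after positions 70, 97, 111.
Linear molecule, 3 cuts → 4 fragments:
  1–70 → 70 bp
  71–97 → 27 bp
  98–111 → 14 bp
  112–202 → 91 bp
Sorted largest to smallest: 91, 70, 27, 14 bp.

91, 70, 27, 14 bp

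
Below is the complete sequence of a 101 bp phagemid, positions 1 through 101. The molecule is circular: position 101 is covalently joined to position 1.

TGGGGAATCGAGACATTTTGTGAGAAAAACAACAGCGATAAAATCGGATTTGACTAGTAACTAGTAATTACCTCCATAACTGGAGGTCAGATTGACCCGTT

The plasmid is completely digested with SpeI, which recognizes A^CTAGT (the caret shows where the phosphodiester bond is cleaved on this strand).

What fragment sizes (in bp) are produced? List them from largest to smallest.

SpeI sites (ACTAGT) start at positions 53, 60.
SpeI cuts after the first base of each site, so after positions 53, 60.
Circular molecule, 2 cuts → 2 fragments:
  54–60 → 7 bp
  61–101 then 1–53 → 41 + 53 = 94 bp
Sorted largest to smallest: 94, 7 bp.

94, 7 bp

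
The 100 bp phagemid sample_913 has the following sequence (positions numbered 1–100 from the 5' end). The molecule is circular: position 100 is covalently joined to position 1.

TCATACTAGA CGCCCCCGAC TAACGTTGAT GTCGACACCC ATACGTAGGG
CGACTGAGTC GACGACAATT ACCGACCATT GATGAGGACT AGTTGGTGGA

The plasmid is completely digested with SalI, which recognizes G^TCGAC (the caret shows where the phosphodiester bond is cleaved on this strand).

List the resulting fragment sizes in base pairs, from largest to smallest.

SalI sites (GTCGAC) start at positions 31, 58.
SalI cuts after the first base of each site, so after positions 31, 58.
Circular molecule, 2 cuts → 2 fragments:
  32–58 → 27 bp
  59–100 then 1–31 → 42 + 31 = 73 bp
Sorted largest to smallest: 73, 27 bp.

73, 27 bp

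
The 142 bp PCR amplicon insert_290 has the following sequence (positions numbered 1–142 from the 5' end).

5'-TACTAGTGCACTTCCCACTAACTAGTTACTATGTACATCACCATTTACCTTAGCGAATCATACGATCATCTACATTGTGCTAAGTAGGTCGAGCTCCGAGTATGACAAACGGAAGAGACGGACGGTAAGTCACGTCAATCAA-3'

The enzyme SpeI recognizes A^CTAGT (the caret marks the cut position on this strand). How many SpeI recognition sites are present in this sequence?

ACTAGT occurs starting at positions 2, 21.
SpeI cuts at 2 sites.

2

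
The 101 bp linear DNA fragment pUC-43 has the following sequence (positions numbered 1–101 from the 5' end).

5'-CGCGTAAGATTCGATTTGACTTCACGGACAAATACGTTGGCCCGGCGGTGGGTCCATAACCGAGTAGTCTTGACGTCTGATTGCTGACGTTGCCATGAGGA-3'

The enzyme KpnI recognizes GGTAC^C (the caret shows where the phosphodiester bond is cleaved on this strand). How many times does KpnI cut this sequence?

No occurrence of GGTACC is present in the sequence.
KpnI does not cut: 0 sites.

0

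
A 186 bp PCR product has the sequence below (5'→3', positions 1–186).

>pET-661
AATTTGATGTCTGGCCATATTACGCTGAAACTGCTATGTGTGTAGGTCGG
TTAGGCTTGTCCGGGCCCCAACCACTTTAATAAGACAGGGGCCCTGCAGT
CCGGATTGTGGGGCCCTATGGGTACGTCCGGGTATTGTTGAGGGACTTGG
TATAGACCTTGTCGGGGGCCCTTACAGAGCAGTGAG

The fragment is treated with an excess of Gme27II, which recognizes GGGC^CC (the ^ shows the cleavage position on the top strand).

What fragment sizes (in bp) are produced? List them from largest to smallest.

Gme27II sites (GGGCCC) start at positions 63, 89, 111, 166.
Gme27II cuts after base 4 of each site, so after positions 66, 92, 114, 169.
Linear molecule, 4 cuts → 5 fragments:
  1–66 → 66 bp
  67–92 → 26 bp
  93–114 → 22 bp
  115–169 → 55 bp
  170–186 → 17 bp
Sorted largest to smallest: 66, 55, 26, 22, 17 bp.

66, 55, 26, 22, 17 bp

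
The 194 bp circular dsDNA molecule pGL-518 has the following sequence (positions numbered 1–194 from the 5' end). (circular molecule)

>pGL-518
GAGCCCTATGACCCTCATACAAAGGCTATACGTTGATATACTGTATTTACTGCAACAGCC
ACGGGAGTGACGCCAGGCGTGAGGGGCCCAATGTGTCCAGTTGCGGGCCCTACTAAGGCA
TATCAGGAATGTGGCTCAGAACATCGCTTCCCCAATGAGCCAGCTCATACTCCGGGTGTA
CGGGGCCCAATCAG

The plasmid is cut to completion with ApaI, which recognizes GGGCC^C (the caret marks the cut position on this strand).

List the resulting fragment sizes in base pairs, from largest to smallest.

95, 78, 21 bp

ApaI sites (GGGCCC) start at positions 84, 105, 183.
ApaI cuts after base 5 of each site (before the last base), so after positions 88, 109, 187.
Circular molecule, 3 cuts → 3 fragments:
  89–109 → 21 bp
  110–187 → 78 bp
  188–194 then 1–88 → 7 + 88 = 95 bp
Sorted largest to smallest: 95, 78, 21 bp.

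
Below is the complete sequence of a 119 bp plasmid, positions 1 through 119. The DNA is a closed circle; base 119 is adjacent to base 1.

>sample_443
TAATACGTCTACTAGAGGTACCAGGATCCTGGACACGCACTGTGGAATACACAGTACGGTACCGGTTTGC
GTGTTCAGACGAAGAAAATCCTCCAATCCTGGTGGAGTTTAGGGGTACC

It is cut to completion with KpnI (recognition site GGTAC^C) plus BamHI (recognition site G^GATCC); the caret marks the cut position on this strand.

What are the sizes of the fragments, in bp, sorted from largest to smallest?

KpnI sites (GGTACC) start at positions 17, 58, 114.
KpnI cuts after base 5 of each site (before the last base), so after positions 21, 62, 118.
The BamHI site (GGATCC) starts at position 24.
BamHI cuts after the first base of each site, so after position 24.
Combined cut positions: 21, 24, 62, 118.
Circular molecule, 4 cuts → 4 fragments:
  22–24 → 3 bp
  25–62 → 38 bp
  63–118 → 56 bp
  119–119 then 1–21 → 1 + 21 = 22 bp
Sorted largest to smallest: 56, 38, 22, 3 bp.

56, 38, 22, 3 bp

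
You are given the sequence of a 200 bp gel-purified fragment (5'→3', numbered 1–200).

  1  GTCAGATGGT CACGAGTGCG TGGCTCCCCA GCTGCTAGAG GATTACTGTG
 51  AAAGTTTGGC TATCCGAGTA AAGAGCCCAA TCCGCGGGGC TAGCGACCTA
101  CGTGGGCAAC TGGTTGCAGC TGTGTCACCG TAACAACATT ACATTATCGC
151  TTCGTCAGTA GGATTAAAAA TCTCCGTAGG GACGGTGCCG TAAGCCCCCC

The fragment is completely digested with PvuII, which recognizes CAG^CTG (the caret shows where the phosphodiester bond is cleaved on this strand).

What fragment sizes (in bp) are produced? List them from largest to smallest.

88, 81, 31 bp

PvuII sites (CAGCTG) start at positions 29, 117.
PvuII cuts after base 3 of each site, so after positions 31, 119.
Linear molecule, 2 cuts → 3 fragments:
  1–31 → 31 bp
  32–119 → 88 bp
  120–200 → 81 bp
Sorted largest to smallest: 88, 81, 31 bp.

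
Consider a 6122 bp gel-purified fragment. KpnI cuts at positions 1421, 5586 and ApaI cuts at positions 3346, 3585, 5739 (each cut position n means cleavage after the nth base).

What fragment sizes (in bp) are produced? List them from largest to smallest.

Combined cut positions (sorted): 1421, 3346, 3585, 5586, 5739.
Linear molecule, 5 cuts → 6 fragments:
  1421 − 0 = 1421 bp
  3346 − 1421 = 1925 bp
  3585 − 3346 = 239 bp
  5586 − 3585 = 2001 bp
  5739 − 5586 = 153 bp
  6122 − 5739 = 383 bp
Sorted largest to smallest: 2001, 1925, 1421, 383, 239, 153 bp.

2001, 1925, 1421, 383, 239, 153 bp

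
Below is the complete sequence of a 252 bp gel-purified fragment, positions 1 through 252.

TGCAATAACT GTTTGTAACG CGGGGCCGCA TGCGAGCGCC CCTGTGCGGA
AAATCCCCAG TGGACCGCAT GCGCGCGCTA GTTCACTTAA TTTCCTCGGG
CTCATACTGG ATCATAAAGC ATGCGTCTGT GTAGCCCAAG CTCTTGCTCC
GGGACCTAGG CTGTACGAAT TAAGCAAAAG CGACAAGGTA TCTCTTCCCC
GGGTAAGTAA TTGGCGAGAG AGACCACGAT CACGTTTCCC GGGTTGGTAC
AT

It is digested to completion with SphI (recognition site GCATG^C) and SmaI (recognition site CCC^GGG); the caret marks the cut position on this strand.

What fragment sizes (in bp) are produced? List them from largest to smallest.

77, 52, 40, 39, 32, 12 bp

SphI sites (GCATGC) start at positions 28, 67, 119.
SphI cuts after base 5 of each site (before the last base), so after positions 32, 71, 123.
SmaI sites (CCCGGG) start at positions 198, 238.
SmaI cuts after base 3 of each site, so after positions 200, 240.
Combined cut positions: 32, 71, 123, 200, 240.
Linear molecule, 5 cuts → 6 fragments:
  1–32 → 32 bp
  33–71 → 39 bp
  72–123 → 52 bp
  124–200 → 77 bp
  201–240 → 40 bp
  241–252 → 12 bp
Sorted largest to smallest: 77, 52, 40, 39, 32, 12 bp.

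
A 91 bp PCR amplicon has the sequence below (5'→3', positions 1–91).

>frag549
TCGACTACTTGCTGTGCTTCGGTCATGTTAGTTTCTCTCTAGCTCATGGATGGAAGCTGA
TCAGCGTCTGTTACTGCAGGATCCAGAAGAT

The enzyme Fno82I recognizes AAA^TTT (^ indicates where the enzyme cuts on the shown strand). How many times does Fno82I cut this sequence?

No occurrence of AAATTT is present in the sequence.
Fno82I does not cut: 0 sites.

0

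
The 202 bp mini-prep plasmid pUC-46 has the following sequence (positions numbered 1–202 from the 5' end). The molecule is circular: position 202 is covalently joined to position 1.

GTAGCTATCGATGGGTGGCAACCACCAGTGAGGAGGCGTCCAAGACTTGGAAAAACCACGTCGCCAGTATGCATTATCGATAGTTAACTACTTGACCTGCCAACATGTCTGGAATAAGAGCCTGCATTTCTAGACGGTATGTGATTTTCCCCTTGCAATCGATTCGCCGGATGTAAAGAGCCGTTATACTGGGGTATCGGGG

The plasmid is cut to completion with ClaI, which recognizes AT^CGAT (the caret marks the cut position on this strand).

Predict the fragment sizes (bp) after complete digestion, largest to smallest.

ClaI sites (ATCGAT) start at positions 7, 76, 158.
ClaI cuts after base 2 of each site, so after positions 8, 77, 159.
Circular molecule, 3 cuts → 3 fragments:
  9–77 → 69 bp
  78–159 → 82 bp
  160–202 then 1–8 → 43 + 8 = 51 bp
Sorted largest to smallest: 82, 69, 51 bp.

82, 69, 51 bp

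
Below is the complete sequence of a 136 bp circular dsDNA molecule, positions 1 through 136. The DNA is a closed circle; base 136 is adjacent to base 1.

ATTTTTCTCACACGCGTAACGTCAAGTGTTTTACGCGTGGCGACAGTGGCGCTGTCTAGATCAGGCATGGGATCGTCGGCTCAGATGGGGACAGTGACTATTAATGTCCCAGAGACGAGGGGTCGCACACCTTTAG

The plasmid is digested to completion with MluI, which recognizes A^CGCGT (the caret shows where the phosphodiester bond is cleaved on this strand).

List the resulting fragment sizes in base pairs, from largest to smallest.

115, 21 bp

MluI sites (ACGCGT) start at positions 12, 33.
MluI cuts after the first base of each site, so after positions 12, 33.
Circular molecule, 2 cuts → 2 fragments:
  13–33 → 21 bp
  34–136 then 1–12 → 103 + 12 = 115 bp
Sorted largest to smallest: 115, 21 bp.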